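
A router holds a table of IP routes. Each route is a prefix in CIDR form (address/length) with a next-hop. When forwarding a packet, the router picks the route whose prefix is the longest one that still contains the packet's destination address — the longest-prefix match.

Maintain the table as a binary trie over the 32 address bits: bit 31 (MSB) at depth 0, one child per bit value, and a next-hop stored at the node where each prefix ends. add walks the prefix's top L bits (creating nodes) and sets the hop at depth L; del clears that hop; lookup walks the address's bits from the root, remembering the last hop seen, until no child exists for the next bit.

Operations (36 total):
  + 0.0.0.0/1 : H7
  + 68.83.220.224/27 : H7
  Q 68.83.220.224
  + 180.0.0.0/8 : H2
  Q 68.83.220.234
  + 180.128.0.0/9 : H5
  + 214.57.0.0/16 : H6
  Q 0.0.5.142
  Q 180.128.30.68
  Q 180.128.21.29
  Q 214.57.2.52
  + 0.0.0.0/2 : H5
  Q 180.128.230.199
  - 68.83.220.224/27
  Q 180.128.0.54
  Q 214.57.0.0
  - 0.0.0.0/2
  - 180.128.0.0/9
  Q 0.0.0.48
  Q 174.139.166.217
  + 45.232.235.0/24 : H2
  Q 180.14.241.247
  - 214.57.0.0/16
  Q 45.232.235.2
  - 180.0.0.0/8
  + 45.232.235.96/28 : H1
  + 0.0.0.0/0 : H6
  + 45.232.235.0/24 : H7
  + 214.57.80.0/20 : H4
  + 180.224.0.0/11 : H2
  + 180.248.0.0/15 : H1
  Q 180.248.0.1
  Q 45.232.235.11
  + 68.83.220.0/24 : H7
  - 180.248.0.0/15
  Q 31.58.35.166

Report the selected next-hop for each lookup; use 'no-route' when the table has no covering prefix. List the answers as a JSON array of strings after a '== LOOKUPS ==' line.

Trace:
  + 0.0.0.0/1 (H7) depth=1
  + 68.83.220.224/27 (H7) depth=27
  ? 68.83.220.224  path d0:-→d1:H7→d2:-→d3:-→d4:-→d5:-→d6:-→d7:-→d8:-→d9:-→d10:-→d11:-→d12:-→d13:-→d14:-→d15:-→d16:-→d17:-→d18:-→d19:-→d20:-→d21:-→d22:-→d23:-→d24:-→d25:-→d26:-→d27:H7  best=H7
  + 180.0.0.0/8 (H2) depth=8
  ? 68.83.220.234  path d0:-→d1:H7→d2:-→d3:-→d4:-→d5:-→d6:-→d7:-→d8:-→d9:-→d10:-→d11:-→d12:-→d13:-→d14:-→d15:-→d16:-→d17:-→d18:-→d19:-→d20:-→d21:-→d22:-→d23:-→d24:-→d25:-→d26:-→d27:H7  best=H7
  + 180.128.0.0/9 (H5) depth=9
  + 214.57.0.0/16 (H6) depth=16
  ? 0.0.5.142  path d0:-→d1:H7  best=H7
  ? 180.128.30.68  path d0:-→d1:-→d2:-→d3:-→d4:-→d5:-→d6:-→d7:-→d8:H2→d9:H5  best=H5
  ? 180.128.21.29  path d0:-→d1:-→d2:-→d3:-→d4:-→d5:-→d6:-→d7:-→d8:H2→d9:H5  best=H5
  ? 214.57.2.52  path d0:-→d1:-→d2:-→d3:-→d4:-→d5:-→d6:-→d7:-→d8:-→d9:-→d10:-→d11:-→d12:-→d13:-→d14:-→d15:-→d16:H6  best=H6
  + 0.0.0.0/2 (H5) depth=2
  ? 180.128.230.199  path d0:-→d1:-→d2:-→d3:-→d4:-→d5:-→d6:-→d7:-→d8:H2→d9:H5  best=H5
  del 68.83.220.224/27 (clear depth 27)
  ? 180.128.0.54  path d0:-→d1:-→d2:-→d3:-→d4:-→d5:-→d6:-→d7:-→d8:H2→d9:H5  best=H5
  ? 214.57.0.0  path d0:-→d1:-→d2:-→d3:-→d4:-→d5:-→d6:-→d7:-→d8:-→d9:-→d10:-→d11:-→d12:-→d13:-→d14:-→d15:-→d16:H6  best=H6
  del 0.0.0.0/2 (clear depth 2)
  del 180.128.0.0/9 (clear depth 9)
  ? 0.0.0.48  path d0:-→d1:H7→d2:-  best=H7
  ? 174.139.166.217  path d0:-→d1:-→d2:-→d3:-  best=no-route
  + 45.232.235.0/24 (H2) depth=24
  ? 180.14.241.247  path d0:-→d1:-→d2:-→d3:-→d4:-→d5:-→d6:-→d7:-→d8:H2  best=H2
  del 214.57.0.0/16 (clear depth 16)
  ? 45.232.235.2  path d0:-→d1:H7→d2:-→d3:-→d4:-→d5:-→d6:-→d7:-→d8:-→d9:-→d10:-→d11:-→d12:-→d13:-→d14:-→d15:-→d16:-→d17:-→d18:-→d19:-→d20:-→d21:-→d22:-→d23:-→d24:H2  best=H2
  del 180.0.0.0/8 (clear depth 8)
  + 45.232.235.96/28 (H1) depth=28
  + 0.0.0.0/0 (H6) depth=0
  + 45.232.235.0/24 (H7) depth=24
  + 214.57.80.0/20 (H4) depth=20
  + 180.224.0.0/11 (H2) depth=11
  + 180.248.0.0/15 (H1) depth=15
  ? 180.248.0.1  path d0:H6→d1:-→d2:-→d3:-→d4:-→d5:-→d6:-→d7:-→d8:-→d9:-→d10:-→d11:H2→d12:-→d13:-→d14:-→d15:H1  best=H1
  ? 45.232.235.11  path d0:H6→d1:H7→d2:-→d3:-→d4:-→d5:-→d6:-→d7:-→d8:-→d9:-→d10:-→d11:-→d12:-→d13:-→d14:-→d15:-→d16:-→d17:-→d18:-→d19:-→d20:-→d21:-→d22:-→d23:-→d24:H7→d25:-  best=H7
  + 68.83.220.0/24 (H7) depth=24
  del 180.248.0.0/15 (clear depth 15)
  ? 31.58.35.166  path d0:H6→d1:H7→d2:-  best=H7

== LOOKUPS ==
["H7","H7","H7","H5","H5","H6","H5","H5","H6","H7","no-route","H2","H2","H1","H7","H7"]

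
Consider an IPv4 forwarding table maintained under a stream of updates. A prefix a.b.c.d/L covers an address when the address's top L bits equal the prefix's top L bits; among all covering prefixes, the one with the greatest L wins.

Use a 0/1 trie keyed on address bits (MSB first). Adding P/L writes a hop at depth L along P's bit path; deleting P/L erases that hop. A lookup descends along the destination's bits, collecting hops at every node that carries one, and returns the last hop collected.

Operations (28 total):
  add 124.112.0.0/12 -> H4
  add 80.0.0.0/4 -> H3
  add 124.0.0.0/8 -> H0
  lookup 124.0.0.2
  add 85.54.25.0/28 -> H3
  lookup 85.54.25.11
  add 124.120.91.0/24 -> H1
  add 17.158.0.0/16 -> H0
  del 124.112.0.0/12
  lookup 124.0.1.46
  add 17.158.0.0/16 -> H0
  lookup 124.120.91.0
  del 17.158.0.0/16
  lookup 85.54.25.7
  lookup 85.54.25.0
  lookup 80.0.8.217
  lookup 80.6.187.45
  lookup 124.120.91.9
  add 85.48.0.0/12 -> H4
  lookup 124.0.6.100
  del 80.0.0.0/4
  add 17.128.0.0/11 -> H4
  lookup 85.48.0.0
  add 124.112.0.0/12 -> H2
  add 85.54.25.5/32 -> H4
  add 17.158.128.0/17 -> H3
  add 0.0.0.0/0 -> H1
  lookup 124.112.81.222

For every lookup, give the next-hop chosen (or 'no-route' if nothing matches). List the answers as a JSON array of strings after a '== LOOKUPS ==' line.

Trace:
  + 124.112.0.0/12 (H4) depth=12
  + 80.0.0.0/4 (H3) depth=4
  + 124.0.0.0/8 (H0) depth=8
  ? 124.0.0.2  path d0:-→d1:-→d2:-→d3:-→d4:-→d5:-→d6:-→d7:-→d8:H0→d9:-  best=H0
  + 85.54.25.0/28 (H3) depth=28
  ? 85.54.25.11  path d0:-→d1:-→d2:-→d3:-→d4:H3→d5:-→d6:-→d7:-→d8:-→d9:-→d10:-→d11:-→d12:-→d13:-→d14:-→d15:-→d16:-→d17:-→d18:-→d19:-→d20:-→d21:-→d22:-→d23:-→d24:-→d25:-→d26:-→d27:-→d28:H3  best=H3
  + 124.120.91.0/24 (H1) depth=24
  + 17.158.0.0/16 (H0) depth=16
  del 124.112.0.0/12 (clear depth 12)
  ? 124.0.1.46  path d0:-→d1:-→d2:-→d3:-→d4:-→d5:-→d6:-→d7:-→d8:H0→d9:-  best=H0
  + 17.158.0.0/16 (H0) depth=16
  ? 124.120.91.0  path d0:-→d1:-→d2:-→d3:-→d4:-→d5:-→d6:-→d7:-→d8:H0→d9:-→d10:-→d11:-→d12:-→d13:-→d14:-→d15:-→d16:-→d17:-→d18:-→d19:-→d20:-→d21:-→d22:-→d23:-→d24:H1  best=H1
  del 17.158.0.0/16 (clear depth 16)
  ? 85.54.25.7  path d0:-→d1:-→d2:-→d3:-→d4:H3→d5:-→d6:-→d7:-→d8:-→d9:-→d10:-→d11:-→d12:-→d13:-→d14:-→d15:-→d16:-→d17:-→d18:-→d19:-→d20:-→d21:-→d22:-→d23:-→d24:-→d25:-→d26:-→d27:-→d28:H3  best=H3
  ? 85.54.25.0  path d0:-→d1:-→d2:-→d3:-→d4:H3→d5:-→d6:-→d7:-→d8:-→d9:-→d10:-→d11:-→d12:-→d13:-→d14:-→d15:-→d16:-→d17:-→d18:-→d19:-→d20:-→d21:-→d22:-→d23:-→d24:-→d25:-→d26:-→d27:-→d28:H3  best=H3
  ? 80.0.8.217  path d0:-→d1:-→d2:-→d3:-→d4:H3→d5:-  best=H3
  ? 80.6.187.45  path d0:-→d1:-→d2:-→d3:-→d4:H3→d5:-  best=H3
  ? 124.120.91.9  path d0:-→d1:-→d2:-→d3:-→d4:-→d5:-→d6:-→d7:-→d8:H0→d9:-→d10:-→d11:-→d12:-→d13:-→d14:-→d15:-→d16:-→d17:-→d18:-→d19:-→d20:-→d21:-→d22:-→d23:-→d24:H1  best=H1
  + 85.48.0.0/12 (H4) depth=12
  ? 124.0.6.100  path d0:-→d1:-→d2:-→d3:-→d4:-→d5:-→d6:-→d7:-→d8:H0→d9:-  best=H0
  del 80.0.0.0/4 (clear depth 4)
  + 17.128.0.0/11 (H4) depth=11
  ? 85.48.0.0  path d0:-→d1:-→d2:-→d3:-→d4:-→d5:-→d6:-→d7:-→d8:-→d9:-→d10:-→d11:-→d12:H4→d13:-  best=H4
  + 124.112.0.0/12 (H2) depth=12
  + 85.54.25.5/32 (H4) depth=32
  + 17.158.128.0/17 (H3) depth=17
  + 0.0.0.0/0 (H1) depth=0
  ? 124.112.81.222  path d0:H1→d1:-→d2:-→d3:-→d4:-→d5:-→d6:-→d7:-→d8:H0→d9:-→d10:-→d11:-→d12:H2  best=H2

== LOOKUPS ==
["H0","H3","H0","H1","H3","H3","H3","H3","H1","H0","H4","H2"]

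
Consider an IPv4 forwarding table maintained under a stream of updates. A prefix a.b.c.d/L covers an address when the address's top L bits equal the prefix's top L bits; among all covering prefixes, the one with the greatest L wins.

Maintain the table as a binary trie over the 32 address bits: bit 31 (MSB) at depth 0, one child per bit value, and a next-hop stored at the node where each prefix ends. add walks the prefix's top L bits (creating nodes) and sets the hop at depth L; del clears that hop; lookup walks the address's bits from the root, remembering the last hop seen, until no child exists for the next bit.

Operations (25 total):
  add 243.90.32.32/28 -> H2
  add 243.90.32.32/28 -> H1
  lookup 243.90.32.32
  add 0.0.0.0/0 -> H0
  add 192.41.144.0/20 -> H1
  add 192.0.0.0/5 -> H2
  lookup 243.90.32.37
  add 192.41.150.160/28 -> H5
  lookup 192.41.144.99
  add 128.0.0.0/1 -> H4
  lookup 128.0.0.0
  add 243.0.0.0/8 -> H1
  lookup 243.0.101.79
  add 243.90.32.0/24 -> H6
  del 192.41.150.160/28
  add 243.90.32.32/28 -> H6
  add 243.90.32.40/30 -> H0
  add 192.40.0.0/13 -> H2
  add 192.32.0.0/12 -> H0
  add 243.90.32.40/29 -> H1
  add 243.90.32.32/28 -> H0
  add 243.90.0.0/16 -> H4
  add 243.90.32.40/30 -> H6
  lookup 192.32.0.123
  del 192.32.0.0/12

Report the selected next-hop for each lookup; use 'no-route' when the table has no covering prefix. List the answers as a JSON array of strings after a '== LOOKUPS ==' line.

Process each operation:
  add 243.90.32.32/28 -> H2 at depth 28
  add 243.90.32.32/28 -> H1 at depth 28
  lookup 243.90.32.32: bits 1111001101011010001000000010 walk d0:-→d1:-→d2:-→d3:-→d4:-→d5:-→d6:-→d7:-→d8:-→d9:-→d10:-→d11:-→d12:-→d13:-→d14:-→d15:-→d16:-→d17:-→d18:-→d19:-→d20:-→d21:-→d22:-→d23:-→d24:-→d25:-→d26:-→d27:-→d28:H1 -> H1
  add 0.0.0.0/0 -> H0 at depth 0
  add 192.41.144.0/20 -> H1 at depth 20
  add 192.0.0.0/5 -> H2 at depth 5
  lookup 243.90.32.37: bits 1111001101011010001000000010 walk d0:H0→d1:-→d2:-→d3:-→d4:-→d5:-→d6:-→d7:-→d8:-→d9:-→d10:-→d11:-→d12:-→d13:-→d14:-→d15:-→d16:-→d17:-→d18:-→d19:-→d20:-→d21:-→d22:-→d23:-→d24:-→d25:-→d26:-→d27:-→d28:H1 -> H1
  add 192.41.150.160/28 -> H5 at depth 28
  lookup 192.41.144.99: bits 110000000010100110010 walk d0:H0→d1:-→d2:-→d3:-→d4:-→d5:H2→d6:-→d7:-→d8:-→d9:-→d10:-→d11:-→d12:-→d13:-→d14:-→d15:-→d16:-→d17:-→d18:-→d19:-→d20:H1→d21:- -> H1
  add 128.0.0.0/1 -> H4 at depth 1
  lookup 128.0.0.0: bits 1 walk d0:H0→d1:H4 -> H4
  add 243.0.0.0/8 -> H1 at depth 8
  lookup 243.0.101.79: bits 111100110 walk d0:H0→d1:H4→d2:-→d3:-→d4:-→d5:-→d6:-→d7:-→d8:H1→d9:- -> H1
  add 243.90.32.0/24 -> H6 at depth 24
  del 192.41.150.160/28 (clear depth 28)
  add 243.90.32.32/28 -> H6 at depth 28
  add 243.90.32.40/30 -> H0 at depth 30
  add 192.40.0.0/13 -> H2 at depth 13
  add 192.32.0.0/12 -> H0 at depth 12
  add 243.90.32.40/29 -> H1 at depth 29
  add 243.90.32.32/28 -> H0 at depth 28
  add 243.90.0.0/16 -> H4 at depth 16
  add 243.90.32.40/30 -> H6 at depth 30
  lookup 192.32.0.123: bits 110000000010 walk d0:H0→d1:H4→d2:-→d3:-→d4:-→d5:H2→d6:-→d7:-→d8:-→d9:-→d10:-→d11:-→d12:H0 -> H0
  del 192.32.0.0/12 (clear depth 12)

== LOOKUPS ==
["H1","H1","H1","H4","H1","H0"]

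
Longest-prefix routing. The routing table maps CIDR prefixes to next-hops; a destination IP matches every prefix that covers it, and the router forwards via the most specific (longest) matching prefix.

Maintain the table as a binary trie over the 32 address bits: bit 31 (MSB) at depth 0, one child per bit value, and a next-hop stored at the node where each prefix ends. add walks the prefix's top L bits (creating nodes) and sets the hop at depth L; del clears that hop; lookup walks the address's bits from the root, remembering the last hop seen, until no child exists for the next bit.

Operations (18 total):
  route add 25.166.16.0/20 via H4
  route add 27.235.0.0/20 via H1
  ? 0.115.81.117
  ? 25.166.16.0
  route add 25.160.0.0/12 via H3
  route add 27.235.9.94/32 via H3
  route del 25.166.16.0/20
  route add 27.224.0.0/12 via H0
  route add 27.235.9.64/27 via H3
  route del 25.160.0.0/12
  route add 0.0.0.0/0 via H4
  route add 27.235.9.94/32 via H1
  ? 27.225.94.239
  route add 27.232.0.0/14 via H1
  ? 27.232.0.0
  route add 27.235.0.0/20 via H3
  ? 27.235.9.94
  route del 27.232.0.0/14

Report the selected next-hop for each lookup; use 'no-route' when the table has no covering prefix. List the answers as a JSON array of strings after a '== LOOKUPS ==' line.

Trace:
  + 25.166.16.0/20 (H4) depth=20
  + 27.235.0.0/20 (H1) depth=20
  ? 0.115.81.117  path d0:-→d1:-→d2:-→d3:-  best=no-route
  ? 25.166.16.0  path d0:-→d1:-→d2:-→d3:-→d4:-→d5:-→d6:-→d7:-→d8:-→d9:-→d10:-→d11:-→d12:-→d13:-→d14:-→d15:-→d16:-→d17:-→d18:-→d19:-→d20:H4  best=H4
  + 25.160.0.0/12 (H3) depth=12
  + 27.235.9.94/32 (H3) depth=32
  del 25.166.16.0/20 (clear depth 20)
  + 27.224.0.0/12 (H0) depth=12
  + 27.235.9.64/27 (H3) depth=27
  del 25.160.0.0/12 (clear depth 12)
  + 0.0.0.0/0 (H4) depth=0
  + 27.235.9.94/32 (H1) depth=32
  ? 27.225.94.239  path d0:H4→d1:-→d2:-→d3:-→d4:-→d5:-→d6:-→d7:-→d8:-→d9:-→d10:-→d11:-→d12:H0  best=H0
  + 27.232.0.0/14 (H1) depth=14
  ? 27.232.0.0  path d0:H4→d1:-→d2:-→d3:-→d4:-→d5:-→d6:-→d7:-→d8:-→d9:-→d10:-→d11:-→d12:H0→d13:-→d14:H1  best=H1
  + 27.235.0.0/20 (H3) depth=20
  ? 27.235.9.94  path d0:H4→d1:-→d2:-→d3:-→d4:-→d5:-→d6:-→d7:-→d8:-→d9:-→d10:-→d11:-→d12:H0→d13:-→d14:H1→d15:-→d16:-→d17:-→d18:-→d19:-→d20:H3→d21:-→d22:-→d23:-→d24:-→d25:-→d26:-→d27:H3→d28:-→d29:-→d30:-→d31:-→d32:H1  best=H1
  del 27.232.0.0/14 (clear depth 14)

== LOOKUPS ==
["no-route","H4","H0","H1","H1"]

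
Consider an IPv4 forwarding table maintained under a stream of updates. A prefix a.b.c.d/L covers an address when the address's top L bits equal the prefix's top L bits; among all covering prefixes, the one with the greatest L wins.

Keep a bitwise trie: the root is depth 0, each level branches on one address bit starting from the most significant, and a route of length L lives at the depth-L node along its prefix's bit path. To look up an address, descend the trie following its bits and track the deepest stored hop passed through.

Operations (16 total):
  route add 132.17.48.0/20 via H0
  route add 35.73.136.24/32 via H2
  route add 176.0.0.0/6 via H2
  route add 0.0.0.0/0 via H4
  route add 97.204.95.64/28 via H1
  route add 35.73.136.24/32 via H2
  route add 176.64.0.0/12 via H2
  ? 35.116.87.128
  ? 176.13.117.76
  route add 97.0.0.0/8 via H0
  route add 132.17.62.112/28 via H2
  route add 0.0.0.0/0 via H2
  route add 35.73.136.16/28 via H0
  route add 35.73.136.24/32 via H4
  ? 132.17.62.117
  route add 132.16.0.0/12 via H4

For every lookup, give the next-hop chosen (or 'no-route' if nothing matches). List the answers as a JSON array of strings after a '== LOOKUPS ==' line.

Trace:
  add 132.17.48.0/20 -> H0 at depth 20
  add 35.73.136.24/32 -> H2 at depth 32
  add 176.0.0.0/6 -> H2 at depth 6
  add 0.0.0.0/0 -> H4 at depth 0
  add 97.204.95.64/28 -> H1 at depth 28
  add 35.73.136.24/32 -> H2 at depth 32
  add 176.64.0.0/12 -> H2 at depth 12
  ? 35.116.87.128  path d0:H4→d1:-→d2:-→d3:-→d4:-→d5:-→d6:-→d7:-→d8:-→d9:-→d10:-  best=H4
  ? 176.13.117.76  path d0:H4→d1:-→d2:-→d3:-→d4:-→d5:-→d6:H2→d7:-→d8:-→d9:-  best=H2
  add 97.0.0.0/8 -> H0 at depth 8
  add 132.17.62.112/28 -> H2 at depth 28
  add 0.0.0.0/0 -> H2 at depth 0
  add 35.73.136.16/28 -> H0 at depth 28
  add 35.73.136.24/32 -> H4 at depth 32
  ? 132.17.62.117  path d0:H2→d1:-→d2:-→d3:-→d4:-→d5:-→d6:-→d7:-→d8:-→d9:-→d10:-→d11:-→d12:-→d13:-→d14:-→d15:-→d16:-→d17:-→d18:-→d19:-→d20:H0→d21:-→d22:-→d23:-→d24:-→d25:-→d26:-→d27:-→d28:H2  best=H2
  add 132.16.0.0/12 -> H4 at depth 12

== LOOKUPS ==
["H4","H2","H2"]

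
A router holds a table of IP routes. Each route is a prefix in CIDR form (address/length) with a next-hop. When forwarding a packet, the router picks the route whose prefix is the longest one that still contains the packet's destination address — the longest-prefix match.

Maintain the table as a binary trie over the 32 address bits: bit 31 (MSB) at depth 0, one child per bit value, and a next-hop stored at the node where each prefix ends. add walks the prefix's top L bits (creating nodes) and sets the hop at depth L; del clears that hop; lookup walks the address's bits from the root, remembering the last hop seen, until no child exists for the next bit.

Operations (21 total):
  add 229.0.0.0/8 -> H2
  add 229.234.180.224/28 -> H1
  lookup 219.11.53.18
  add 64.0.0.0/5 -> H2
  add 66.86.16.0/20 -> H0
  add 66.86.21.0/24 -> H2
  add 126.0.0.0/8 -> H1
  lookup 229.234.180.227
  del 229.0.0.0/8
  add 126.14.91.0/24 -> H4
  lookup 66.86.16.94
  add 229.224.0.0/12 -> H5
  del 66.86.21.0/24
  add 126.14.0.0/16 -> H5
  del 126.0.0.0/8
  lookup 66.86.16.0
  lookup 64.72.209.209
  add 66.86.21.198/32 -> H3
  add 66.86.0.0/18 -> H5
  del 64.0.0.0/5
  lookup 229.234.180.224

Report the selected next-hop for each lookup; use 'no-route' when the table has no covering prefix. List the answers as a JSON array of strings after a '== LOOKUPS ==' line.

Apply in order:
  + 229.0.0.0/8 (H2) depth=8
  + 229.234.180.224/28 (H1) depth=28
  lookup 219.11.53.18: bits 11 walk d0:-→d1:-→d2:- -> no-route
  + 64.0.0.0/5 (H2) depth=5
  + 66.86.16.0/20 (H0) depth=20
  + 66.86.21.0/24 (H2) depth=24
  + 126.0.0.0/8 (H1) depth=8
  lookup 229.234.180.227: bits 1110010111101010101101001110 walk d0:-→d1:-→d2:-→d3:-→d4:-→d5:-→d6:-→d7:-→d8:H2→d9:-→d10:-→d11:-→d12:-→d13:-→d14:-→d15:-→d16:-→d17:-→d18:-→d19:-→d20:-→d21:-→d22:-→d23:-→d24:-→d25:-→d26:-→d27:-→d28:H1 -> H1
  - 229.0.0.0/8 clear@8
  + 126.14.91.0/24 (H4) depth=24
  lookup 66.86.16.94: bits 010000100101011000010 walk d0:-→d1:-→d2:-→d3:-→d4:-→d5:H2→d6:-→d7:-→d8:-→d9:-→d10:-→d11:-→d12:-→d13:-→d14:-→d15:-→d16:-→d17:-→d18:-→d19:-→d20:H0→d21:- -> H0
  + 229.224.0.0/12 (H5) depth=12
  - 66.86.21.0/24 clear@24
  + 126.14.0.0/16 (H5) depth=16
  - 126.0.0.0/8 clear@8
  lookup 66.86.16.0: bits 010000100101011000010 walk d0:-→d1:-→d2:-→d3:-→d4:-→d5:H2→d6:-→d7:-→d8:-→d9:-→d10:-→d11:-→d12:-→d13:-→d14:-→d15:-→d16:-→d17:-→d18:-→d19:-→d20:H0→d21:- -> H0
  lookup 64.72.209.209: bits 010000 walk d0:-→d1:-→d2:-→d3:-→d4:-→d5:H2→d6:- -> H2
  + 66.86.21.198/32 (H3) depth=32
  + 66.86.0.0/18 (H5) depth=18
  - 64.0.0.0/5 clear@5
  lookup 229.234.180.224: bits 1110010111101010101101001110 walk d0:-→d1:-→d2:-→d3:-→d4:-→d5:-→d6:-→d7:-→d8:-→d9:-→d10:-→d11:-→d12:H5→d13:-→d14:-→d15:-→d16:-→d17:-→d18:-→d19:-→d20:-→d21:-→d22:-→d23:-→d24:-→d25:-→d26:-→d27:-→d28:H1 -> H1

== LOOKUPS ==
["no-route","H1","H0","H0","H2","H1"]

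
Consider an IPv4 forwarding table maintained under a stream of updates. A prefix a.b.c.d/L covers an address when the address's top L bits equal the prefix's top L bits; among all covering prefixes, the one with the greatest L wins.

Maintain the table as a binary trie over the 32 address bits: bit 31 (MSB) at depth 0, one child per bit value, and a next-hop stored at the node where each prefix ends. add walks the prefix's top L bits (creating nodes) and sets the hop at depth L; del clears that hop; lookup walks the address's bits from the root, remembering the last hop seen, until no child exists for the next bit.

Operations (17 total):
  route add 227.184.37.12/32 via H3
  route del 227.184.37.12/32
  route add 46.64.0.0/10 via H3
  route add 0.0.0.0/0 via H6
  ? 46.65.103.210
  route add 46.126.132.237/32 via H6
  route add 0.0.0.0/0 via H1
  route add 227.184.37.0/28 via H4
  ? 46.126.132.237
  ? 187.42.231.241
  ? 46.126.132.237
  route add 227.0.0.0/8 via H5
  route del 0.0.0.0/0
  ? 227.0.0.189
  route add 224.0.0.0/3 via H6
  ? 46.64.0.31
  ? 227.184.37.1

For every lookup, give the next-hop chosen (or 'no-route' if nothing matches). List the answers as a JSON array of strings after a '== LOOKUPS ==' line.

Apply in order:
  add 227.184.37.12/32 -> H3 at depth 32
  - 227.184.37.12/32 clear@32
  add 46.64.0.0/10 -> H3 at depth 10
  add 0.0.0.0/0 -> H6 at depth 0
  lookup 46.65.103.210: bits 0010111001 walk d0:H6→d1:-→d2:-→d3:-→d4:-→d5:-→d6:-→d7:-→d8:-→d9:-→d10:H3 -> H3
  add 46.126.132.237/32 -> H6 at depth 32
  add 0.0.0.0/0 -> H1 at depth 0
  add 227.184.37.0/28 -> H4 at depth 28
  lookup 46.126.132.237: bits 00101110011111101000010011101101 walk d0:H1→d1:-→d2:-→d3:-→d4:-→d5:-→d6:-→d7:-→d8:-→d9:-→d10:H3→d11:-→d12:-→d13:-→d14:-→d15:-→d16:-→d17:-→d18:-→d19:-→d20:-→d21:-→d22:-→d23:-→d24:-→d25:-→d26:-→d27:-→d28:-→d29:-→d30:-→d31:-→d32:H6 -> H6
  lookup 187.42.231.241: bits 1 walk d0:H1→d1:- -> H1
  lookup 46.126.132.237: bits 00101110011111101000010011101101 walk d0:H1→d1:-→d2:-→d3:-→d4:-→d5:-→d6:-→d7:-→d8:-→d9:-→d10:H3→d11:-→d12:-→d13:-→d14:-→d15:-→d16:-→d17:-→d18:-→d19:-→d20:-→d21:-→d22:-→d23:-→d24:-→d25:-→d26:-→d27:-→d28:-→d29:-→d30:-→d31:-→d32:H6 -> H6
  add 227.0.0.0/8 -> H5 at depth 8
  - 0.0.0.0/0 clear@0
  lookup 227.0.0.189: bits 11100011 walk d0:-→d1:-→d2:-→d3:-→d4:-→d5:-→d6:-→d7:-→d8:H5 -> H5
  add 224.0.0.0/3 -> H6 at depth 3
  lookup 46.64.0.31: bits 0010111001 walk d0:-→d1:-→d2:-→d3:-→d4:-→d5:-→d6:-→d7:-→d8:-→d9:-→d10:H3 -> H3
  lookup 227.184.37.1: bits 1110001110111000001001010000 walk d0:-→d1:-→d2:-→d3:H6→d4:-→d5:-→d6:-→d7:-→d8:H5→d9:-→d10:-→d11:-→d12:-→d13:-→d14:-→d15:-→d16:-→d17:-→d18:-→d19:-→d20:-→d21:-→d22:-→d23:-→d24:-→d25:-→d26:-→d27:-→d28:H4 -> H4

== LOOKUPS ==
["H3","H6","H1","H6","H5","H3","H4"]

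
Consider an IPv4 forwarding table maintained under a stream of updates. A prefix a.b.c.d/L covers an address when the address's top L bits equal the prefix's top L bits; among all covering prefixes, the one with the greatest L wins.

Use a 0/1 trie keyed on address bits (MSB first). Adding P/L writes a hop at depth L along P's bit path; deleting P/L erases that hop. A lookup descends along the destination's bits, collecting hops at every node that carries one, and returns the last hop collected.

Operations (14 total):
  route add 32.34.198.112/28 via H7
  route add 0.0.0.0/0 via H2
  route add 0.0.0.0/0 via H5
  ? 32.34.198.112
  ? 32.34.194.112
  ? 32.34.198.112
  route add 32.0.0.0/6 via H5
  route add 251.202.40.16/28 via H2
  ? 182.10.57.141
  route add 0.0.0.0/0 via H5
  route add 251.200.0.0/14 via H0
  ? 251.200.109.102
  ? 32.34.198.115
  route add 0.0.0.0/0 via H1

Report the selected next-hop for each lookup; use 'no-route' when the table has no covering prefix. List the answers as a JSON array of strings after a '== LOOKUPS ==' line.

Apply in order:
  + 32.34.198.112/28 (H7) depth=28
  + 0.0.0.0/0 (H2) depth=0
  + 0.0.0.0/0 (H5) depth=0
  lookup 32.34.198.112: bits 0010000000100010110001100111 walk d0:H5→d1:-→d2:-→d3:-→d4:-→d5:-→d6:-→d7:-→d8:-→d9:-→d10:-→d11:-→d12:-→d13:-→d14:-→d15:-→d16:-→d17:-→d18:-→d19:-→d20:-→d21:-→d22:-→d23:-→d24:-→d25:-→d26:-→d27:-→d28:H7 -> H7
  lookup 32.34.194.112: bits 001000000010001011000 walk d0:H5→d1:-→d2:-→d3:-→d4:-→d5:-→d6:-→d7:-→d8:-→d9:-→d10:-→d11:-→d12:-→d13:-→d14:-→d15:-→d16:-→d17:-→d18:-→d19:-→d20:-→d21:- -> H5
  lookup 32.34.198.112: bits 0010000000100010110001100111 walk d0:H5→d1:-→d2:-→d3:-→d4:-→d5:-→d6:-→d7:-→d8:-→d9:-→d10:-→d11:-→d12:-→d13:-→d14:-→d15:-→d16:-→d17:-→d18:-→d19:-→d20:-→d21:-→d22:-→d23:-→d24:-→d25:-→d26:-→d27:-→d28:H7 -> H7
  + 32.0.0.0/6 (H5) depth=6
  + 251.202.40.16/28 (H2) depth=28
  lookup 182.10.57.141: bits 1 walk d0:H5→d1:- -> H5
  + 0.0.0.0/0 (H5) depth=0
  + 251.200.0.0/14 (H0) depth=14
  lookup 251.200.109.102: bits 11111011110010 walk d0:H5→d1:-→d2:-→d3:-→d4:-→d5:-→d6:-→d7:-→d8:-→d9:-→d10:-→d11:-→d12:-→d13:-→d14:H0 -> H0
  lookup 32.34.198.115: bits 0010000000100010110001100111 walk d0:H5→d1:-→d2:-→d3:-→d4:-→d5:-→d6:H5→d7:-→d8:-→d9:-→d10:-→d11:-→d12:-→d13:-→d14:-→d15:-→d16:-→d17:-→d18:-→d19:-→d20:-→d21:-→d22:-→d23:-→d24:-→d25:-→d26:-→d27:-→d28:H7 -> H7
  + 0.0.0.0/0 (H1) depth=0

== LOOKUPS ==
["H7","H5","H7","H5","H0","H7"]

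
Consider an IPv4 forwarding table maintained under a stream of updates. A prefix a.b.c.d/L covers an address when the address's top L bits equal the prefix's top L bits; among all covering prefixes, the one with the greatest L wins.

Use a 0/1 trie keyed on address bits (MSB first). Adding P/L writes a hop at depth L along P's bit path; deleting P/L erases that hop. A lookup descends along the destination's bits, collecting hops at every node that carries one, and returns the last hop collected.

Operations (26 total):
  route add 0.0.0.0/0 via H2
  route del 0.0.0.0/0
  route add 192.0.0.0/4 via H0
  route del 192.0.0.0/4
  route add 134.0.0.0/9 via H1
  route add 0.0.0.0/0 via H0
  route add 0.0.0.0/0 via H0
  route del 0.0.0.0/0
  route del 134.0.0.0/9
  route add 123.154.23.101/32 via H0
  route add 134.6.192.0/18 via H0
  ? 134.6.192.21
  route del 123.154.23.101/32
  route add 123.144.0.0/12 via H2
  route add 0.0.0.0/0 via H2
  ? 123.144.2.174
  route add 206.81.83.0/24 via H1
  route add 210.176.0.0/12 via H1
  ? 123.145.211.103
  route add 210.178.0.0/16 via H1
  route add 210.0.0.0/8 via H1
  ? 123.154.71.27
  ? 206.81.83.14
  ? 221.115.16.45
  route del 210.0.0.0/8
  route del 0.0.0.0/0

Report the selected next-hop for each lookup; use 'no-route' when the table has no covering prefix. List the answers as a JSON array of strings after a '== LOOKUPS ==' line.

Trace:
  + 0.0.0.0/0 (H2) depth=0
  - 0.0.0.0/0 clear@0
  + 192.0.0.0/4 (H0) depth=4
  - 192.0.0.0/4 clear@4
  + 134.0.0.0/9 (H1) depth=9
  + 0.0.0.0/0 (H0) depth=0
  + 0.0.0.0/0 (H0) depth=0
  - 0.0.0.0/0 clear@0
  - 134.0.0.0/9 clear@9
  + 123.154.23.101/32 (H0) depth=32
  + 134.6.192.0/18 (H0) depth=18
  lookup 134.6.192.21: bits 100001100000011011 walk d0:-→d1:-→d2:-→d3:-→d4:-→d5:-→d6:-→d7:-→d8:-→d9:-→d10:-→d11:-→d12:-→d13:-→d14:-→d15:-→d16:-→d17:-→d18:H0 -> H0
  - 123.154.23.101/32 clear@32
  + 123.144.0.0/12 (H2) depth=12
  + 0.0.0.0/0 (H2) depth=0
  lookup 123.144.2.174: bits 011110111001 walk d0:H2→d1:-→d2:-→d3:-→d4:-→d5:-→d6:-→d7:-→d8:-→d9:-→d10:-→d11:-→d12:H2 -> H2
  + 206.81.83.0/24 (H1) depth=24
  + 210.176.0.0/12 (H1) depth=12
  lookup 123.145.211.103: bits 011110111001 walk d0:H2→d1:-→d2:-→d3:-→d4:-→d5:-→d6:-→d7:-→d8:-→d9:-→d10:-→d11:-→d12:H2 -> H2
  + 210.178.0.0/16 (H1) depth=16
  + 210.0.0.0/8 (H1) depth=8
  lookup 123.154.71.27: bits 01111011100110100 walk d0:H2→d1:-→d2:-→d3:-→d4:-→d5:-→d6:-→d7:-→d8:-→d9:-→d10:-→d11:-→d12:H2→d13:-→d14:-→d15:-→d16:-→d17:- -> H2
  lookup 206.81.83.14: bits 110011100101000101010011 walk d0:H2→d1:-→d2:-→d3:-→d4:-→d5:-→d6:-→d7:-→d8:-→d9:-→d10:-→d11:-→d12:-→d13:-→d14:-→d15:-→d16:-→d17:-→d18:-→d19:-→d20:-→d21:-→d22:-→d23:-→d24:H1 -> H1
  lookup 221.115.16.45: bits 1101 walk d0:H2→d1:-→d2:-→d3:-→d4:- -> H2
  - 210.0.0.0/8 clear@8
  - 0.0.0.0/0 clear@0

== LOOKUPS ==
["H0","H2","H2","H2","H1","H2"]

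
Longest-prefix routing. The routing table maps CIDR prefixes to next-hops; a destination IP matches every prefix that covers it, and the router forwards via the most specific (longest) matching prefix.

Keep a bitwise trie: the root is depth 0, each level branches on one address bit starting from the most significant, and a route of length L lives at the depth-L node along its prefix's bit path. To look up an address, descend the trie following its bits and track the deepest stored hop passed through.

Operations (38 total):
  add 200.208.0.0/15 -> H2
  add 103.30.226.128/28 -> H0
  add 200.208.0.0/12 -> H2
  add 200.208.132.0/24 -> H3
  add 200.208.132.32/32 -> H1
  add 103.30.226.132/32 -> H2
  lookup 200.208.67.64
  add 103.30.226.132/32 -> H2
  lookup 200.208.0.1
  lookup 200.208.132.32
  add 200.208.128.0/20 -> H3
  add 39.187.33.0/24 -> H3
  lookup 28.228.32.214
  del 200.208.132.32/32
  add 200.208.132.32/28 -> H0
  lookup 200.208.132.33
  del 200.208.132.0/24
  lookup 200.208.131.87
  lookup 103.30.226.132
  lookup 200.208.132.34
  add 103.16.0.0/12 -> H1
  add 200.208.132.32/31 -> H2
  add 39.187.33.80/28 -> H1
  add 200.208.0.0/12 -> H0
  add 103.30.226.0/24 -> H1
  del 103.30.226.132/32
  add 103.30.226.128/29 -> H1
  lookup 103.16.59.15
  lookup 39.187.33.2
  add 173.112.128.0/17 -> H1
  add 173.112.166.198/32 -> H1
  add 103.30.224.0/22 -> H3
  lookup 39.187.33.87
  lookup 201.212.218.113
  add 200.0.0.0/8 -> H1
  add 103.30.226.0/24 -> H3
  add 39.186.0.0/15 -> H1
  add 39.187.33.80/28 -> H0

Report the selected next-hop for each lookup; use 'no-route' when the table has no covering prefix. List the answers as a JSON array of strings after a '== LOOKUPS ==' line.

Apply in order:
  + 200.208.0.0/15 (H2) depth=15
  + 103.30.226.128/28 (H0) depth=28
  + 200.208.0.0/12 (H2) depth=12
  + 200.208.132.0/24 (H3) depth=24
  + 200.208.132.32/32 (H1) depth=32
  + 103.30.226.132/32 (H2) depth=32
  ? 200.208.67.64  path d0:-→d1:-→d2:-→d3:-→d4:-→d5:-→d6:-→d7:-→d8:-→d9:-→d10:-→d11:-→d12:H2→d13:-→d14:-→d15:H2→d16:-  best=H2
  + 103.30.226.132/32 (H2) depth=32
  ? 200.208.0.1  path d0:-→d1:-→d2:-→d3:-→d4:-→d5:-→d6:-→d7:-→d8:-→d9:-→d10:-→d11:-→d12:H2→d13:-→d14:-→d15:H2→d16:-  best=H2
  ? 200.208.132.32  path d0:-→d1:-→d2:-→d3:-→d4:-→d5:-→d6:-→d7:-→d8:-→d9:-→d10:-→d11:-→d12:H2→d13:-→d14:-→d15:H2→d16:-→d17:-→d18:-→d19:-→d20:-→d21:-→d22:-→d23:-→d24:H3→d25:-→d26:-→d27:-→d28:-→d29:-→d30:-→d31:-→d32:H1  best=H1
  + 200.208.128.0/20 (H3) depth=20
  + 39.187.33.0/24 (H3) depth=24
  ? 28.228.32.214  path d0:-→d1:-→d2:-  best=no-route
  - 200.208.132.32/32 clear@32
  + 200.208.132.32/28 (H0) depth=28
  ? 200.208.132.33  path d0:-→d1:-→d2:-→d3:-→d4:-→d5:-→d6:-→d7:-→d8:-→d9:-→d10:-→d11:-→d12:H2→d13:-→d14:-→d15:H2→d16:-→d17:-→d18:-→d19:-→d20:H3→d21:-→d22:-→d23:-→d24:H3→d25:-→d26:-→d27:-→d28:H0→d29:-→d30:-→d31:-  best=H0
  - 200.208.132.0/24 clear@24
  ? 200.208.131.87  path d0:-→d1:-→d2:-→d3:-→d4:-→d5:-→d6:-→d7:-→d8:-→d9:-→d10:-→d11:-→d12:H2→d13:-→d14:-→d15:H2→d16:-→d17:-→d18:-→d19:-→d20:H3→d21:-  best=H3
  ? 103.30.226.132  path d0:-→d1:-→d2:-→d3:-→d4:-→d5:-→d6:-→d7:-→d8:-→d9:-→d10:-→d11:-→d12:-→d13:-→d14:-→d15:-→d16:-→d17:-→d18:-→d19:-→d20:-→d21:-→d22:-→d23:-→d24:-→d25:-→d26:-→d27:-→d28:H0→d29:-→d30:-→d31:-→d32:H2  best=H2
  ? 200.208.132.34  path d0:-→d1:-→d2:-→d3:-→d4:-→d5:-→d6:-→d7:-→d8:-→d9:-→d10:-→d11:-→d12:H2→d13:-→d14:-→d15:H2→d16:-→d17:-→d18:-→d19:-→d20:H3→d21:-→d22:-→d23:-→d24:-→d25:-→d26:-→d27:-→d28:H0→d29:-→d30:-  best=H0
  + 103.16.0.0/12 (H1) depth=12
  + 200.208.132.32/31 (H2) depth=31
  + 39.187.33.80/28 (H1) depth=28
  + 200.208.0.0/12 (H0) depth=12
  + 103.30.226.0/24 (H1) depth=24
  - 103.30.226.132/32 clear@32
  + 103.30.226.128/29 (H1) depth=29
  ? 103.16.59.15  path d0:-→d1:-→d2:-→d3:-→d4:-→d5:-→d6:-→d7:-→d8:-→d9:-→d10:-→d11:-→d12:H1  best=H1
  ? 39.187.33.2  path d0:-→d1:-→d2:-→d3:-→d4:-→d5:-→d6:-→d7:-→d8:-→d9:-→d10:-→d11:-→d12:-→d13:-→d14:-→d15:-→d16:-→d17:-→d18:-→d19:-→d20:-→d21:-→d22:-→d23:-→d24:H3→d25:-  best=H3
  + 173.112.128.0/17 (H1) depth=17
  + 173.112.166.198/32 (H1) depth=32
  + 103.30.224.0/22 (H3) depth=22
  ? 39.187.33.87  path d0:-→d1:-→d2:-→d3:-→d4:-→d5:-→d6:-→d7:-→d8:-→d9:-→d10:-→d11:-→d12:-→d13:-→d14:-→d15:-→d16:-→d17:-→d18:-→d19:-→d20:-→d21:-→d22:-→d23:-→d24:H3→d25:-→d26:-→d27:-→d28:H1  best=H1
  ? 201.212.218.113  path d0:-→d1:-→d2:-→d3:-→d4:-→d5:-→d6:-→d7:-  best=no-route
  + 200.0.0.0/8 (H1) depth=8
  + 103.30.226.0/24 (H3) depth=24
  + 39.186.0.0/15 (H1) depth=15
  + 39.187.33.80/28 (H0) depth=28

== LOOKUPS ==
["H2","H2","H1","no-route","H0","H3","H2","H0","H1","H3","H1","no-route"]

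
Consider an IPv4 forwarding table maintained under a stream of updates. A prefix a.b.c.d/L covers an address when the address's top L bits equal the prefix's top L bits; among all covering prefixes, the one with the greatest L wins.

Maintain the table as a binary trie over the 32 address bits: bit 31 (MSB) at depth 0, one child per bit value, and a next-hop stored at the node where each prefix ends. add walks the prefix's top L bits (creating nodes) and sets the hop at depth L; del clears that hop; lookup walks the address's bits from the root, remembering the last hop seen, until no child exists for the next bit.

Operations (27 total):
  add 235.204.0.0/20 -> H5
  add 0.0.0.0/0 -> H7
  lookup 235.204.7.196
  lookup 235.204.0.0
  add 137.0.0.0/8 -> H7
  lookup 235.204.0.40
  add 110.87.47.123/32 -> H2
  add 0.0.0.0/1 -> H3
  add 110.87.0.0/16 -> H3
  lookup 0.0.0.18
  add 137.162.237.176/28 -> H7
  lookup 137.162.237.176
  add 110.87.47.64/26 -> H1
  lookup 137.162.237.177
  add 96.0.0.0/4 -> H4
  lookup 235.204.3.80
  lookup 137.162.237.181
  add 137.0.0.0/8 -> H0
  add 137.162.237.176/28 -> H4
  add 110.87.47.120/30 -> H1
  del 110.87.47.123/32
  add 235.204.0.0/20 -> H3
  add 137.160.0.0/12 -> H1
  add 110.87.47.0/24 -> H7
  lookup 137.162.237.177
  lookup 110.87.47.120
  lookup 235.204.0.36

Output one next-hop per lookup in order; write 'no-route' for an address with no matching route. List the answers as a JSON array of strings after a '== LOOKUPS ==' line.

Trace:
  + 235.204.0.0/20 (H5) depth=20
  + 0.0.0.0/0 (H7) depth=0
  lookup 235.204.7.196: bits 11101011110011000000 walk d0:H7→d1:-→d2:-→d3:-→d4:-→d5:-→d6:-→d7:-→d8:-→d9:-→d10:-→d11:-→d12:-→d13:-→d14:-→d15:-→d16:-→d17:-→d18:-→d19:-→d20:H5 -> H5
  lookup 235.204.0.0: bits 11101011110011000000 walk d0:H7→d1:-→d2:-→d3:-→d4:-→d5:-→d6:-→d7:-→d8:-→d9:-→d10:-→d11:-→d12:-→d13:-→d14:-→d15:-→d16:-→d17:-→d18:-→d19:-→d20:H5 -> H5
  + 137.0.0.0/8 (H7) depth=8
  lookup 235.204.0.40: bits 11101011110011000000 walk d0:H7→d1:-→d2:-→d3:-→d4:-→d5:-→d6:-→d7:-→d8:-→d9:-→d10:-→d11:-→d12:-→d13:-→d14:-→d15:-→d16:-→d17:-→d18:-→d19:-→d20:H5 -> H5
  + 110.87.47.123/32 (H2) depth=32
  + 0.0.0.0/1 (H3) depth=1
  + 110.87.0.0/16 (H3) depth=16
  lookup 0.0.0.18: bits 0 walk d0:H7→d1:H3 -> H3
  + 137.162.237.176/28 (H7) depth=28
  lookup 137.162.237.176: bits 1000100110100010111011011011 walk d0:H7→d1:-→d2:-→d3:-→d4:-→d5:-→d6:-→d7:-→d8:H7→d9:-→d10:-→d11:-→d12:-→d13:-→d14:-→d15:-→d16:-→d17:-→d18:-→d19:-→d20:-→d21:-→d22:-→d23:-→d24:-→d25:-→d26:-→d27:-→d28:H7 -> H7
  + 110.87.47.64/26 (H1) depth=26
  lookup 137.162.237.177: bits 1000100110100010111011011011 walk d0:H7→d1:-→d2:-→d3:-→d4:-→d5:-→d6:-→d7:-→d8:H7→d9:-→d10:-→d11:-→d12:-→d13:-→d14:-→d15:-→d16:-→d17:-→d18:-→d19:-→d20:-→d21:-→d22:-→d23:-→d24:-→d25:-→d26:-→d27:-→d28:H7 -> H7
  + 96.0.0.0/4 (H4) depth=4
  lookup 235.204.3.80: bits 11101011110011000000 walk d0:H7→d1:-→d2:-→d3:-→d4:-→d5:-→d6:-→d7:-→d8:-→d9:-→d10:-→d11:-→d12:-→d13:-→d14:-→d15:-→d16:-→d17:-→d18:-→d19:-→d20:H5 -> H5
  lookup 137.162.237.181: bits 1000100110100010111011011011 walk d0:H7→d1:-→d2:-→d3:-→d4:-→d5:-→d6:-→d7:-→d8:H7→d9:-→d10:-→d11:-→d12:-→d13:-→d14:-→d15:-→d16:-→d17:-→d18:-→d19:-→d20:-→d21:-→d22:-→d23:-→d24:-→d25:-→d26:-→d27:-→d28:H7 -> H7
  + 137.0.0.0/8 (H0) depth=8
  + 137.162.237.176/28 (H4) depth=28
  + 110.87.47.120/30 (H1) depth=30
  del 110.87.47.123/32 (clear depth 32)
  + 235.204.0.0/20 (H3) depth=20
  + 137.160.0.0/12 (H1) depth=12
  + 110.87.47.0/24 (H7) depth=24
  lookup 137.162.237.177: bits 1000100110100010111011011011 walk d0:H7→d1:-→d2:-→d3:-→d4:-→d5:-→d6:-→d7:-→d8:H0→d9:-→d10:-→d11:-→d12:H1→d13:-→d14:-→d15:-→d16:-→d17:-→d18:-→d19:-→d20:-→d21:-→d22:-→d23:-→d24:-→d25:-→d26:-→d27:-→d28:H4 -> H4
  lookup 110.87.47.120: bits 011011100101011100101111011110 walk d0:H7→d1:H3→d2:-→d3:-→d4:H4→d5:-→d6:-→d7:-→d8:-→d9:-→d10:-→d11:-→d12:-→d13:-→d14:-→d15:-→d16:H3→d17:-→d18:-→d19:-→d20:-→d21:-→d22:-→d23:-→d24:H7→d25:-→d26:H1→d27:-→d28:-→d29:-→d30:H1 -> H1
  lookup 235.204.0.36: bits 11101011110011000000 walk d0:H7→d1:-→d2:-→d3:-→d4:-→d5:-→d6:-→d7:-→d8:-→d9:-→d10:-→d11:-→d12:-→d13:-→d14:-→d15:-→d16:-→d17:-→d18:-→d19:-→d20:H3 -> H3

== LOOKUPS ==
["H5","H5","H5","H3","H7","H7","H5","H7","H4","H1","H3"]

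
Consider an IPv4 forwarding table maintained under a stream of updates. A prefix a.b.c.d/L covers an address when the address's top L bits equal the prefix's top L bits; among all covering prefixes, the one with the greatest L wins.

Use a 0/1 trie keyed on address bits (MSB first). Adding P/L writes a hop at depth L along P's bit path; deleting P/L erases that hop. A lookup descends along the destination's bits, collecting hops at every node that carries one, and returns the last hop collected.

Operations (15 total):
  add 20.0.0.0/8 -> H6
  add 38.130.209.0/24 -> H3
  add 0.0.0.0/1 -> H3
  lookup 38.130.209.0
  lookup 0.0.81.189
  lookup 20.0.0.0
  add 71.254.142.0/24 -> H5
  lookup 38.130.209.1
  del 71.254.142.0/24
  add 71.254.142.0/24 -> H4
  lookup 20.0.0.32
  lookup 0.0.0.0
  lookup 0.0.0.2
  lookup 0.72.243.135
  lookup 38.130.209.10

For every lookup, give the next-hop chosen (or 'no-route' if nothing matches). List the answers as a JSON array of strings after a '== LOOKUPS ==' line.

Apply in order:
  add 20.0.0.0/8 -> H6 at depth 8
  add 38.130.209.0/24 -> H3 at depth 24
  add 0.0.0.0/1 -> H3 at depth 1
  Q 38.130.209.0: descend 001001101000001011010001 ; hops seen [H3,H3] ; pick H3
  Q 0.0.81.189: descend 000 ; hops seen [H3] ; pick H3
  Q 20.0.0.0: descend 00010100 ; hops seen [H3,H6] ; pick H6
  add 71.254.142.0/24 -> H5 at depth 24
  Q 38.130.209.1: descend 001001101000001011010001 ; hops seen [H3,H3] ; pick H3
  - 71.254.142.0/24 clear@24
  add 71.254.142.0/24 -> H4 at depth 24
  Q 20.0.0.32: descend 00010100 ; hops seen [H3,H6] ; pick H6
  Q 0.0.0.0: descend 000 ; hops seen [H3] ; pick H3
  Q 0.0.0.2: descend 000 ; hops seen [H3] ; pick H3
  Q 0.72.243.135: descend 000 ; hops seen [H3] ; pick H3
  Q 38.130.209.10: descend 001001101000001011010001 ; hops seen [H3,H3] ; pick H3

== LOOKUPS ==
["H3","H3","H6","H3","H6","H3","H3","H3","H3"]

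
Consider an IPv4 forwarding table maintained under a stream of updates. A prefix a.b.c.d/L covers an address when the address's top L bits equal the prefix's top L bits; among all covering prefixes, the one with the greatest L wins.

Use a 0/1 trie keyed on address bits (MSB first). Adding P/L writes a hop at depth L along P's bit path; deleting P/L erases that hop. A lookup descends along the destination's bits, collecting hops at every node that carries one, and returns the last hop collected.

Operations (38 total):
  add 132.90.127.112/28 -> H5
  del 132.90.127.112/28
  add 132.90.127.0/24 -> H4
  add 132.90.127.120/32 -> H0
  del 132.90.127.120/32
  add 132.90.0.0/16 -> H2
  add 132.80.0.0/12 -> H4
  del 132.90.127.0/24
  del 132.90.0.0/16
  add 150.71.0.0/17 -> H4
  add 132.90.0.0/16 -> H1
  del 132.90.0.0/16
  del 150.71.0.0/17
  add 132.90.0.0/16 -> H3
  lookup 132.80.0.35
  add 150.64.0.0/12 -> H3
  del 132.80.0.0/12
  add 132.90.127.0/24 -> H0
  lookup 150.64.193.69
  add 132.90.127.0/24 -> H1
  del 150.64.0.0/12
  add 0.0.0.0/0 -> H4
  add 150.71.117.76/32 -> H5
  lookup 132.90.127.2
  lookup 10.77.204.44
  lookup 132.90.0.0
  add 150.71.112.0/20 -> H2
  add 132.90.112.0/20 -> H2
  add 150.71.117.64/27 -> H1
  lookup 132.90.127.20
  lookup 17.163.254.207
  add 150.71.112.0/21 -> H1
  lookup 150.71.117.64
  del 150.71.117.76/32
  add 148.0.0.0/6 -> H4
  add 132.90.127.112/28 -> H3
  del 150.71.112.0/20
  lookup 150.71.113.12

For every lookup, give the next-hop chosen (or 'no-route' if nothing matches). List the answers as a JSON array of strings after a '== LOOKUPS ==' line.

Process each operation:
  add 132.90.127.112/28 -> H5 at depth 28
  - 132.90.127.112/28 clear@28
  add 132.90.127.0/24 -> H4 at depth 24
  add 132.90.127.120/32 -> H0 at depth 32
  - 132.90.127.120/32 clear@32
  add 132.90.0.0/16 -> H2 at depth 16
  add 132.80.0.0/12 -> H4 at depth 12
  - 132.90.127.0/24 clear@24
  - 132.90.0.0/16 clear@16
  add 150.71.0.0/17 -> H4 at depth 17
  add 132.90.0.0/16 -> H1 at depth 16
  - 132.90.0.0/16 clear@16
  - 150.71.0.0/17 clear@17
  add 132.90.0.0/16 -> H3 at depth 16
  Q 132.80.0.35: descend 100001000101 ; hops seen [H4] ; pick H4
  add 150.64.0.0/12 -> H3 at depth 12
  - 132.80.0.0/12 clear@12
  add 132.90.127.0/24 -> H0 at depth 24
  Q 150.64.193.69: descend 1001011001000 ; hops seen [H3] ; pick H3
  add 132.90.127.0/24 -> H1 at depth 24
  - 150.64.0.0/12 clear@12
  add 0.0.0.0/0 -> H4 at depth 0
  add 150.71.117.76/32 -> H5 at depth 32
  Q 132.90.127.2: descend 1000010001011010011111110 ; hops seen [H4,H3,H1] ; pick H1
  Q 10.77.204.44: descend ε ; hops seen [H4] ; pick H4
  Q 132.90.0.0: descend 10000100010110100 ; hops seen [H4,H3] ; pick H3
  add 150.71.112.0/20 -> H2 at depth 20
  add 132.90.112.0/20 -> H2 at depth 20
  add 150.71.117.64/27 -> H1 at depth 27
  Q 132.90.127.20: descend 1000010001011010011111110 ; hops seen [H4,H3,H2,H1] ; pick H1
  Q 17.163.254.207: descend ε ; hops seen [H4] ; pick H4
  add 150.71.112.0/21 -> H1 at depth 21
  Q 150.71.117.64: descend 1001011001000111011101010100 ; hops seen [H4,H2,H1,H1] ; pick H1
  - 150.71.117.76/32 clear@32
  add 148.0.0.0/6 -> H4 at depth 6
  add 132.90.127.112/28 -> H3 at depth 28
  - 150.71.112.0/20 clear@20
  Q 150.71.113.12: descend 100101100100011101110 ; hops seen [H4,H4,H1] ; pick H1

== LOOKUPS ==
["H4","H3","H1","H4","H3","H1","H4","H1","H1"]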